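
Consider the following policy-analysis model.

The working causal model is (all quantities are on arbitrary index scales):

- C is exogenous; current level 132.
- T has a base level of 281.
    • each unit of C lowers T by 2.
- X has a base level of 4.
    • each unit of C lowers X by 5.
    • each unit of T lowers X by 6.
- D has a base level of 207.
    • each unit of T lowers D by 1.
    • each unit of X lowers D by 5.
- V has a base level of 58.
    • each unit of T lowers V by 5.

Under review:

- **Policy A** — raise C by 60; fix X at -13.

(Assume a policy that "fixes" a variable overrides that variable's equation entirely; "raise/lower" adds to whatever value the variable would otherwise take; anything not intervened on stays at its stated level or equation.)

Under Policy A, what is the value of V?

573

Policy A (C + 60, X := -13):
  C = 132 + 60 = 192
  T = 281 − 2·192 = -103
  V = 58 − 5·(-103) = 573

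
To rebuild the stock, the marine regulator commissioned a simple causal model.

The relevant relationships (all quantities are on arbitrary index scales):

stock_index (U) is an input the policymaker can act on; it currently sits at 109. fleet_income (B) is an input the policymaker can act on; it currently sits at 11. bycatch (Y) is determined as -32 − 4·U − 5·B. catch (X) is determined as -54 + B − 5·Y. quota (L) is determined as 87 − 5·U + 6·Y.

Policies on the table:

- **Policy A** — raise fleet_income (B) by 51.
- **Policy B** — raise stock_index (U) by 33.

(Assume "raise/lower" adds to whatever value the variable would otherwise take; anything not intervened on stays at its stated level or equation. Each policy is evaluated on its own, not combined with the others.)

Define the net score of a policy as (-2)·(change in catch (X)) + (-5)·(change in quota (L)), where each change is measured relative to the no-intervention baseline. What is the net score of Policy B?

3465

Baseline:
  U = 109
  B = 11
  Y = -32 − 4·109 − 5·11 = -523
  X = -54 + 11 − 5·(-523) = 2572
  L = 87 − 5·109 + 6·(-523) = -3596
Policy B (U + 33):
  U = 109 + 33 = 142
  B = 11
  Y = -32 − 4·142 − 5·11 = -655
  X = -54 + 11 − 5·(-655) = 3232
  L = 87 − 5·142 + 6·(-655) = -4553
ΔX = 3232 − 2572 = 660; ΔL = -4553 − (-3596) = -957
Score = (-2)·660 + (-5)·(-957) = 3465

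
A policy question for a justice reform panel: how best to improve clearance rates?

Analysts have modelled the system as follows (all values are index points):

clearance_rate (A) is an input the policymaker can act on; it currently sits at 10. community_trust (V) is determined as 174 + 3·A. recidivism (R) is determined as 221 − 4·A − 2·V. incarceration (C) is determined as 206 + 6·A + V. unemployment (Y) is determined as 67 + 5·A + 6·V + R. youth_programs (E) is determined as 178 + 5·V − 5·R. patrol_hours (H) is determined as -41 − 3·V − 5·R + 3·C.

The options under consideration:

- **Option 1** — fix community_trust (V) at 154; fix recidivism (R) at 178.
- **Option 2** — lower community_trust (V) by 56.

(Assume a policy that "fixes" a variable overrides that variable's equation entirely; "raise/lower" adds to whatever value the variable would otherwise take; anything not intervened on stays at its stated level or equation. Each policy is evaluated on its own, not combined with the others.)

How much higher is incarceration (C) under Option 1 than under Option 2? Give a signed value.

Option 1 (V := 154, R := 178):
  A = 10
  V = 154
  C = 206 + 6·10 + 154 = 420
Option 2 (V − 56):
  A = 10
  V = 174 + 3·10 (−56 from intervention) = 148
  C = 206 + 6·10 + 148 = 414
C: 420 − 414 = 6

6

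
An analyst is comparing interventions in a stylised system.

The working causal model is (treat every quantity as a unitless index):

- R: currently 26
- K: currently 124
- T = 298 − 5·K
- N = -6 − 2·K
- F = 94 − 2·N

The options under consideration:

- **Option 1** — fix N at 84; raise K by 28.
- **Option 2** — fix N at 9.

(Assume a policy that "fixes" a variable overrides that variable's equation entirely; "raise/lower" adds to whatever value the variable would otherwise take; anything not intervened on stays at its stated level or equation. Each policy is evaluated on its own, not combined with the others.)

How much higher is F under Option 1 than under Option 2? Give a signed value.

Option 1 (N := 84, K + 28):
  K = 124 + 28 = 152
  N = 84
  F = 94 − 2·84 = -74
Option 2 (N := 9):
  K = 124
  N = 9
  F = 94 − 2·9 = 76
F: -74 − 76 = -150

-150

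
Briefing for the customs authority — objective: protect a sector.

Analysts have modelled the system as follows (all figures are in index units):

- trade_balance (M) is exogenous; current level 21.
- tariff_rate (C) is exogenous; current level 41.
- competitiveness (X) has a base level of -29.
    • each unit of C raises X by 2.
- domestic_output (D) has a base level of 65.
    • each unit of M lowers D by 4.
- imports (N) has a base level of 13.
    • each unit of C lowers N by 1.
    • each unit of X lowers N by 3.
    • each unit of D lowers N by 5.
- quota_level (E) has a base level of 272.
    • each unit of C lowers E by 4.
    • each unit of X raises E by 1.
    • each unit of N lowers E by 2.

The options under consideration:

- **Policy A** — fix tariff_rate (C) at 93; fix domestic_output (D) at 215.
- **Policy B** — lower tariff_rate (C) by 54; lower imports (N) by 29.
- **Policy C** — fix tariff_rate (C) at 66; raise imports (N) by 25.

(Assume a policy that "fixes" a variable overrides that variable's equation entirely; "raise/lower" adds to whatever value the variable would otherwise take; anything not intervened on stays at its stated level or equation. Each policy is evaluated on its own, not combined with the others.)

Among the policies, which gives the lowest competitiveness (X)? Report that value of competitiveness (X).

Policy A (C := 93, D := 215):
  C = 93
  X = -29 + 2·93 = 157
Policy B (C − 54, N − 29):
  C = 41 − 54 = -13
  X = -29 + 2·(-13) = -55
Policy C (C := 66, N + 25):
  C = 66
  X = -29 + 2·66 = 103
Comparing — Policy A: X=157, Policy B: X=-55, Policy C: X=103. Lowest is -55 (Policy B).

-55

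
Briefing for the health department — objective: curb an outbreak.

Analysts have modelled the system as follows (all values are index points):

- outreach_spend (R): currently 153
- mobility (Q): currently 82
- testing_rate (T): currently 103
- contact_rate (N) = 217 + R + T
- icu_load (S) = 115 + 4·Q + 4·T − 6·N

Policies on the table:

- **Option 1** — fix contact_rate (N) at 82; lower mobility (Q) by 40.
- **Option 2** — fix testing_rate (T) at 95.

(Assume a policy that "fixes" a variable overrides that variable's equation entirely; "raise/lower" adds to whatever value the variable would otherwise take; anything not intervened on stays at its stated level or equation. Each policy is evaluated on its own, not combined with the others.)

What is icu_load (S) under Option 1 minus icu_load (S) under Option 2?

Option 1 (N := 82, Q − 40):
  R = 153
  Q = 82 − 40 = 42
  T = 103
  N = 82
  S = 115 + 4·42 + 4·103 − 6·82 = 203
Option 2 (T := 95):
  R = 153
  Q = 82
  T = 95
  N = 217 + 153 + 95 = 465
  S = 115 + 4·82 + 4·95 − 6·465 = -1967
S: 203 − (-1967) = 2170

2170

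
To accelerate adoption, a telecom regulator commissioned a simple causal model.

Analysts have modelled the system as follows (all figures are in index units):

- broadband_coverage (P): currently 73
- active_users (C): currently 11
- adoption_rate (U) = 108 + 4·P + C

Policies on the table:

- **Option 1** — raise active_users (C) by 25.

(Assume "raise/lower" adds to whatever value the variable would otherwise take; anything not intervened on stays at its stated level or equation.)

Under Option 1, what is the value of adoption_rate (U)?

Option 1 (C + 25):
  P = 73
  C = 11 + 25 = 36
  U = 108 + 4·73 + 36 = 436

436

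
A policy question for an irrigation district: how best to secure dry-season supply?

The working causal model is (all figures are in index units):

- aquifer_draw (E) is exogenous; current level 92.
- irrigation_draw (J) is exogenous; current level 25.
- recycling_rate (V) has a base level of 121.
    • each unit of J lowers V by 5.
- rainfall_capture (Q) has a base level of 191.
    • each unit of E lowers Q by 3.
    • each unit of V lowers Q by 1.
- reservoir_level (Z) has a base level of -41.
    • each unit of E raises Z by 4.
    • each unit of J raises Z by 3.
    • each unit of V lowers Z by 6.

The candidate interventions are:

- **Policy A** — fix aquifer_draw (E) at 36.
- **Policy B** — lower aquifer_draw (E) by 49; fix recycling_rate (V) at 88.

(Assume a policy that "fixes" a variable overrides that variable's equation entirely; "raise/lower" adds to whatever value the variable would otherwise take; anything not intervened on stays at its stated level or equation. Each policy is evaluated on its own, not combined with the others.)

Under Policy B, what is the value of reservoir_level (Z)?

-322

Policy B (E − 49, V := 88):
  E = 92 − 49 = 43
  J = 25
  V = 88
  Z = -41 + 4·43 + 3·25 − 6·88 = -322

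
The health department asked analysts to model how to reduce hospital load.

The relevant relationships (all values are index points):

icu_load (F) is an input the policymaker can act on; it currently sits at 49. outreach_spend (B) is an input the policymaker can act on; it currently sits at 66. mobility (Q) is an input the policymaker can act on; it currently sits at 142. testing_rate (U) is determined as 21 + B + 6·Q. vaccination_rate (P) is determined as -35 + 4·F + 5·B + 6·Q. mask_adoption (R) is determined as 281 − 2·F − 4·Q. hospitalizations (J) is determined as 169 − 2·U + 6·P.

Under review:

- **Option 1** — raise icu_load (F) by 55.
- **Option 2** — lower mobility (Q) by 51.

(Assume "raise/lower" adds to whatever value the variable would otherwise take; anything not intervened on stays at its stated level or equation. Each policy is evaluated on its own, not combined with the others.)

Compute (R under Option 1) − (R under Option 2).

Option 1 (F + 55):
  F = 49 + 55 = 104
  Q = 142
  R = 281 − 2·104 − 4·142 = -495
Option 2 (Q − 51):
  F = 49
  Q = 142 − 51 = 91
  R = 281 − 2·49 − 4·91 = -181
R: -495 − (-181) = -314

-314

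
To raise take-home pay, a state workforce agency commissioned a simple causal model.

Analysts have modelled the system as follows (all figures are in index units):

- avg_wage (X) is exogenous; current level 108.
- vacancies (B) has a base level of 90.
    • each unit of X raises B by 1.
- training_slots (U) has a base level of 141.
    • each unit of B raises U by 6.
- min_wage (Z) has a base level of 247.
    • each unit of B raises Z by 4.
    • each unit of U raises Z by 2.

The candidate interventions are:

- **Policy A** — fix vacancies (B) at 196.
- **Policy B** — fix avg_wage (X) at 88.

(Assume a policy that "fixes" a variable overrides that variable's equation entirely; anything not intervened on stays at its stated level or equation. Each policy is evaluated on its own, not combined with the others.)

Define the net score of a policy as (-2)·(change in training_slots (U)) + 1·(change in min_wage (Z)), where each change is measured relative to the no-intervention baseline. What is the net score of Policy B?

-80

Baseline:
  X = 108
  B = 90 + 108 = 198
  U = 141 + 6·198 = 1329
  Z = 247 + 4·198 + 2·1329 = 3697
Policy B (X := 88):
  X = 88
  B = 90 + 88 = 178
  U = 141 + 6·178 = 1209
  Z = 247 + 4·178 + 2·1209 = 3377
ΔU = 1209 − 1329 = -120; ΔZ = 3377 − 3697 = -320
Score = (-2)·(-120) + 1·(-320) = -80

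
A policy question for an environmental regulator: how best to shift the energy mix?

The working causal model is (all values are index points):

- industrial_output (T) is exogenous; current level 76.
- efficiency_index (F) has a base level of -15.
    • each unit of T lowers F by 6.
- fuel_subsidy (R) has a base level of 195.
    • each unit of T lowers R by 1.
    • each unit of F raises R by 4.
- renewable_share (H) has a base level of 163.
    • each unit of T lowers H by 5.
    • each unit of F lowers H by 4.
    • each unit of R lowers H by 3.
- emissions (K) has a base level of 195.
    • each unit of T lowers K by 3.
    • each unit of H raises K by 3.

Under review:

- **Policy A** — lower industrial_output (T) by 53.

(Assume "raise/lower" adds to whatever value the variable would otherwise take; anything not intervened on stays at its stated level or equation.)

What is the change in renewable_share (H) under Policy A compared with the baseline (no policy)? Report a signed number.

-4982

Baseline:
  T = 76
  F = -15 − 6·76 = -471
  R = 195 − 76 + 4·(-471) = -1765
  H = 163 − 5·76 − 4·(-471) − 3·(-1765) = 6962
Policy A (T − 53):
  T = 76 − 53 = 23
  F = -15 − 6·23 = -153
  R = 195 − 23 + 4·(-153) = -440
  H = 163 − 5·23 − 4·(-153) − 3·(-440) = 1980
Change in H: 1980 − 6962 = -4982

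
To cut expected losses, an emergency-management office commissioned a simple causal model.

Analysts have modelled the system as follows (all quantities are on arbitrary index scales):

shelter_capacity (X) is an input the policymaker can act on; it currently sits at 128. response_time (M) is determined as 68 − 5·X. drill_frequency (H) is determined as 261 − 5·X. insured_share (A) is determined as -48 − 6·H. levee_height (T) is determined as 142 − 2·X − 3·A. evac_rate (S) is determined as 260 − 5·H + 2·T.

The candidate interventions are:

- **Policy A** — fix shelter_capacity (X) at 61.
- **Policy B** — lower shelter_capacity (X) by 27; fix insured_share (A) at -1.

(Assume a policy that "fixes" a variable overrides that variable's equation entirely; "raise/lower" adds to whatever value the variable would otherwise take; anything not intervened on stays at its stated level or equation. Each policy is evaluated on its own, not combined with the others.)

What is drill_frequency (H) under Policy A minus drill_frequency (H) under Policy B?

Policy A (X := 61):
  X = 61
  H = 261 − 5·61 = -44
Policy B (X − 27, A := -1):
  X = 128 − 27 = 101
  H = 261 − 5·101 = -244
H: -44 − (-244) = 200

200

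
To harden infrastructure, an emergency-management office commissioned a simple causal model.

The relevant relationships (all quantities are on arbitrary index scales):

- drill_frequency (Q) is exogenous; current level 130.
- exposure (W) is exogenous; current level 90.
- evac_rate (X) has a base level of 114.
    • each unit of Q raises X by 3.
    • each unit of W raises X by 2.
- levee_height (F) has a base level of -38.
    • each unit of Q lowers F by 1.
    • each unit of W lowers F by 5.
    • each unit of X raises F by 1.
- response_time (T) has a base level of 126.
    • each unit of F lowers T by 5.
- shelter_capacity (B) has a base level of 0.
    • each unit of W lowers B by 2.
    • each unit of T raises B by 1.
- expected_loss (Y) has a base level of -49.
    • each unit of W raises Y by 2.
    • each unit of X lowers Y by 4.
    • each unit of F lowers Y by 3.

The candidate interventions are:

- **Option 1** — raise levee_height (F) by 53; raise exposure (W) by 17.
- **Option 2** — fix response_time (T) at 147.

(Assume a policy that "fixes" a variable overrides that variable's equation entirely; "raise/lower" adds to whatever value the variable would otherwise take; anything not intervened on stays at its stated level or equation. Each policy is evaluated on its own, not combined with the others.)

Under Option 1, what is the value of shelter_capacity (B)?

Option 1 (F + 53, W + 17):
  Q = 130
  W = 90 + 17 = 107
  X = 114 + 3·130 + 2·107 = 718
  F = -38 − 130 − 5·107 + 718 (+53 from intervention) = 68
  T = 126 − 5·68 = -214
  B = 0 − 2·107 + (-214) = -428

-428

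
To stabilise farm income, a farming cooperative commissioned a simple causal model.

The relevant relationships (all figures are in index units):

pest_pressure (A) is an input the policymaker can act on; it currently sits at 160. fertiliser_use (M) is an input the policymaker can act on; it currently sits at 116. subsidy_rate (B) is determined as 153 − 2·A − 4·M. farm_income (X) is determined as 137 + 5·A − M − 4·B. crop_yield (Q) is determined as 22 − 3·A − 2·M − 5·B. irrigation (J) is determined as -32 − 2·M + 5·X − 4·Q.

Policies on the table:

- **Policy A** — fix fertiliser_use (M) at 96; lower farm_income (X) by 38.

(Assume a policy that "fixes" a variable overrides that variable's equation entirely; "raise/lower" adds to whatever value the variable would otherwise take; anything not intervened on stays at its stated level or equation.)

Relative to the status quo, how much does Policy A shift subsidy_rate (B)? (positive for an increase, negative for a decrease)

Baseline:
  A = 160
  M = 116
  B = 153 − 2·160 − 4·116 = -631
Policy A (M := 96, X − 38):
  A = 160
  M = 96
  B = 153 − 2·160 − 4·96 = -551
Change in B: -551 − (-631) = 80

80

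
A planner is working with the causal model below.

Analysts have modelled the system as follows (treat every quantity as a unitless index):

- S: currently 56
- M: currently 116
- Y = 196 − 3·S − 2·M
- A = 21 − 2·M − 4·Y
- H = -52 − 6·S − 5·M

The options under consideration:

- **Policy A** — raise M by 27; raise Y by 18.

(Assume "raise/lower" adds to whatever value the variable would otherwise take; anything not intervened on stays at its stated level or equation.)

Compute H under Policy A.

-1103

Policy A (M + 27, Y + 18):
  S = 56
  M = 116 + 27 = 143
  H = -52 − 6·56 − 5·143 = -1103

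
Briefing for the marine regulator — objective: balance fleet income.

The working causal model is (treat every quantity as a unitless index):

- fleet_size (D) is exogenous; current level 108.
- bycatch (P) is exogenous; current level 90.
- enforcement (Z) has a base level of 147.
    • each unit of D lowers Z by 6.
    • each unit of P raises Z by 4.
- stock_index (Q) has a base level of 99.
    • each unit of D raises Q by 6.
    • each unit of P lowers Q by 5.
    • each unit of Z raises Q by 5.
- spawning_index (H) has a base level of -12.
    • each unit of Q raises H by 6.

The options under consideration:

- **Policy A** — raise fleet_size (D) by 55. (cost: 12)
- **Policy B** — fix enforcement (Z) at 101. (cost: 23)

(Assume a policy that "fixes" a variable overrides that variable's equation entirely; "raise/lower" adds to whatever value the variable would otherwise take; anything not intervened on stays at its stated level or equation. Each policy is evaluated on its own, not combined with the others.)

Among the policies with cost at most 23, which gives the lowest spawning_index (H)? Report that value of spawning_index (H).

Policy A (D + 55):
  D = 108 + 55 = 163
  P = 90
  Z = 147 − 6·163 + 4·90 = -471
  Q = 99 + 6·163 − 5·90 + 5·(-471) = -1728
  H = -12 + 6·(-1728) = -10380
Policy B (Z := 101):
  D = 108
  P = 90
  Z = 101
  Q = 99 + 6·108 − 5·90 + 5·101 = 802
  H = -12 + 6·802 = 4800
Comparing — Policy A: H=-10380, Policy B: H=4800. Lowest is -10380 (Policy A).

-10380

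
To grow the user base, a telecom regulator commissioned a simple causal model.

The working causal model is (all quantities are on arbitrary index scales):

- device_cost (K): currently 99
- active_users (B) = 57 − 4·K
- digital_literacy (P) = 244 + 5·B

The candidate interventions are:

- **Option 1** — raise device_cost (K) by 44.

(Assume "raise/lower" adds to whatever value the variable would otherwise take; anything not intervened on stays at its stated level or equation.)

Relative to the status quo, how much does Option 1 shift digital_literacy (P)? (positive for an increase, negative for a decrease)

Baseline:
  K = 99
  B = 57 − 4·99 = -339
  P = 244 + 5·(-339) = -1451
Option 1 (K + 44):
  K = 99 + 44 = 143
  B = 57 − 4·143 = -515
  P = 244 + 5·(-515) = -2331
Change in P: -2331 − (-1451) = -880

-880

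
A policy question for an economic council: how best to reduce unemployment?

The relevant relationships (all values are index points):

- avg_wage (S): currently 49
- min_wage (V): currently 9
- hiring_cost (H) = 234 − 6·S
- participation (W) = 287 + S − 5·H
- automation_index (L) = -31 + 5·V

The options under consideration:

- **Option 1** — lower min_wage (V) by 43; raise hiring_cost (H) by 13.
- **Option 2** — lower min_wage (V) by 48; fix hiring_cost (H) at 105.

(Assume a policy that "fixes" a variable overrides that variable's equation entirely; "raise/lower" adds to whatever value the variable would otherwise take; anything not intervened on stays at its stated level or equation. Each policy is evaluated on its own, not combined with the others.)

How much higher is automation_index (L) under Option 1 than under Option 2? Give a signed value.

25

Option 1 (V − 43, H + 13):
  V = 9 − 43 = -34
  L = -31 + 5·(-34) = -201
Option 2 (V − 48, H := 105):
  V = 9 − 48 = -39
  L = -31 + 5·(-39) = -226
L: -201 − (-226) = 25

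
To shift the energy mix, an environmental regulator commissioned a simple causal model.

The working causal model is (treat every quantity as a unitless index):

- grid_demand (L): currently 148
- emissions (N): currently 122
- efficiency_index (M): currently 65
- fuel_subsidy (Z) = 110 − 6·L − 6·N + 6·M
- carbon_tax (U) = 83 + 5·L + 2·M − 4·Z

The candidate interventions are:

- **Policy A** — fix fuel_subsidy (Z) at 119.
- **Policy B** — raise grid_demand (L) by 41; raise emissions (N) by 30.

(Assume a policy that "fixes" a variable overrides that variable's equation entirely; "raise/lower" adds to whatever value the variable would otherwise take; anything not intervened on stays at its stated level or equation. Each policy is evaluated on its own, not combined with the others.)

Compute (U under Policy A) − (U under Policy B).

-6865

Policy A (Z := 119):
  L = 148
  N = 122
  M = 65
  Z = 119
  U = 83 + 5·148 + 2·65 − 4·119 = 477
Policy B (L + 41, N + 30):
  L = 148 + 41 = 189
  N = 122 + 30 = 152
  M = 65
  Z = 110 − 6·189 − 6·152 + 6·65 = -1546
  U = 83 + 5·189 + 2·65 − 4·(-1546) = 7342
U: 477 − 7342 = -6865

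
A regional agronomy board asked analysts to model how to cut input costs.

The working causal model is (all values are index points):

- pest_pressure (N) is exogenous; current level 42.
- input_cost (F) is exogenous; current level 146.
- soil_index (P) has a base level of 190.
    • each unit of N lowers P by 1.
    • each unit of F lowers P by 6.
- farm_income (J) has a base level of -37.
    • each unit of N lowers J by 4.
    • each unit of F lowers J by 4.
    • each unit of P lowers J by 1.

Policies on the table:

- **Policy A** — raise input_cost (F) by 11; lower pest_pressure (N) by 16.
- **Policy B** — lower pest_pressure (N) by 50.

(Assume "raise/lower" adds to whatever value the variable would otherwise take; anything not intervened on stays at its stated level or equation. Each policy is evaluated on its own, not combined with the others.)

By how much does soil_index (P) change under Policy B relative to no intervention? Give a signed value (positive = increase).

50

Baseline:
  N = 42
  F = 146
  P = 190 − 42 − 6·146 = -728
Policy B (N − 50):
  N = 42 − 50 = -8
  F = 146
  P = 190 − (-8) − 6·146 = -678
Change in P: -678 − (-728) = 50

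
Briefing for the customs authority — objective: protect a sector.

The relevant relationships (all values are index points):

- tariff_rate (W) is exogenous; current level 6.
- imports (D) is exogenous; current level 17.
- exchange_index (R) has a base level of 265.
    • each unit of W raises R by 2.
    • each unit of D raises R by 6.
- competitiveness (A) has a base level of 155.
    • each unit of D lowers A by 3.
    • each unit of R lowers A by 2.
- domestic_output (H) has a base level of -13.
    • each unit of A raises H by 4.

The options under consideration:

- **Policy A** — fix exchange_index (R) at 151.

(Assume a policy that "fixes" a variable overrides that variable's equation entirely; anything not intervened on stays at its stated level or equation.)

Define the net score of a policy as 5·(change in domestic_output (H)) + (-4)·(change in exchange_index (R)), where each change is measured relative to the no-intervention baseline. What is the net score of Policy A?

10032

Baseline:
  W = 6
  D = 17
  R = 265 + 2·6 + 6·17 = 379
  A = 155 − 3·17 − 2·379 = -654
  H = -13 + 4·(-654) = -2629
Policy A (R := 151):
  W = 6
  D = 17
  R = 151
  A = 155 − 3·17 − 2·151 = -198
  H = -13 + 4·(-198) = -805
ΔH = -805 − (-2629) = 1824; ΔR = 151 − 379 = -228
Score = 5·1824 + (-4)·(-228) = 10032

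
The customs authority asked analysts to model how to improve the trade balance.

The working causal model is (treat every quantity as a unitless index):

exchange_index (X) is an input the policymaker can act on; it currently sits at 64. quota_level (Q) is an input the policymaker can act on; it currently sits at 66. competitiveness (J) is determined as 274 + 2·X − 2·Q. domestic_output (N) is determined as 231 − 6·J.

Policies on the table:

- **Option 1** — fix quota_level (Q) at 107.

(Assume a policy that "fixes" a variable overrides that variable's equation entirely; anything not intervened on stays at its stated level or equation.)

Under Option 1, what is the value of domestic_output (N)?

-897

Option 1 (Q := 107):
  X = 64
  Q = 107
  J = 274 + 2·64 − 2·107 = 188
  N = 231 − 6·188 = -897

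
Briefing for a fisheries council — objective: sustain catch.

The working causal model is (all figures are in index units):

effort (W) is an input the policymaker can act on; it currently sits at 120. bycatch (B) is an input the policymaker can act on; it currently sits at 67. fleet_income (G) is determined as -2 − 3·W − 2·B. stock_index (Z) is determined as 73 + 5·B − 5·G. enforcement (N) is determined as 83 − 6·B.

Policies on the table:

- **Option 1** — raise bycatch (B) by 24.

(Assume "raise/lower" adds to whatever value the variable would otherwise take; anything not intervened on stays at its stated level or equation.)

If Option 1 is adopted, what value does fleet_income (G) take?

Option 1 (B + 24):
  W = 120
  B = 67 + 24 = 91
  G = -2 − 3·120 − 2·91 = -544

-544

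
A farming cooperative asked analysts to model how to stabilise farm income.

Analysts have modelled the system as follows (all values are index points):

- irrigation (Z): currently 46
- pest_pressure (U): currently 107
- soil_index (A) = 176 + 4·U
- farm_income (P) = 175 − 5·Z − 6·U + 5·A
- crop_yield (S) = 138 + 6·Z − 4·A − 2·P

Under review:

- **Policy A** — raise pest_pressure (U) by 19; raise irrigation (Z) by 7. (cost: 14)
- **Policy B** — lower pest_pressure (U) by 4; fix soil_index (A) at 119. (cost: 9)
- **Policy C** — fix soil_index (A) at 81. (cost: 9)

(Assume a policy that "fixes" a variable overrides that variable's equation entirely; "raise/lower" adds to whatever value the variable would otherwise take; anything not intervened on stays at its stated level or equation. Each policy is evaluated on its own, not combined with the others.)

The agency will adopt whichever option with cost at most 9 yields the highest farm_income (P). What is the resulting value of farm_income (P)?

Policy B (U − 4, A := 119):
  Z = 46
  U = 107 − 4 = 103
  A = 119
  P = 175 − 5·46 − 6·103 + 5·119 = -78
Policy C (A := 81):
  Z = 46
  U = 107
  A = 81
  P = 175 − 5·46 − 6·107 + 5·81 = -292
Comparing — Policy B: P=-78, Policy C: P=-292. Highest is -78 (Policy B).

-78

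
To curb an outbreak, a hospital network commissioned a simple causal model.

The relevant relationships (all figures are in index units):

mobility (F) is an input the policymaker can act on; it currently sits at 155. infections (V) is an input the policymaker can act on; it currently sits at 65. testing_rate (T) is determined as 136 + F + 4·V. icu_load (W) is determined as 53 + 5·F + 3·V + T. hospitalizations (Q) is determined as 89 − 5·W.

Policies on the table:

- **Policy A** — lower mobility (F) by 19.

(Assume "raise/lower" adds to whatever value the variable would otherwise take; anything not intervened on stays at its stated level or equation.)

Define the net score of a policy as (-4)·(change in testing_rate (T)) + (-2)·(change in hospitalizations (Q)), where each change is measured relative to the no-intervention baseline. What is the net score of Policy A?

Baseline:
  F = 155
  V = 65
  T = 136 + 155 + 4·65 = 551
  W = 53 + 5·155 + 3·65 + 551 = 1574
  Q = 89 − 5·1574 = -7781
Policy A (F − 19):
  F = 155 − 19 = 136
  V = 65
  T = 136 + 136 + 4·65 = 532
  W = 53 + 5·136 + 3·65 + 532 = 1460
  Q = 89 − 5·1460 = -7211
ΔT = 532 − 551 = -19; ΔQ = -7211 − (-7781) = 570
Score = (-4)·(-19) + (-2)·570 = -1064

-1064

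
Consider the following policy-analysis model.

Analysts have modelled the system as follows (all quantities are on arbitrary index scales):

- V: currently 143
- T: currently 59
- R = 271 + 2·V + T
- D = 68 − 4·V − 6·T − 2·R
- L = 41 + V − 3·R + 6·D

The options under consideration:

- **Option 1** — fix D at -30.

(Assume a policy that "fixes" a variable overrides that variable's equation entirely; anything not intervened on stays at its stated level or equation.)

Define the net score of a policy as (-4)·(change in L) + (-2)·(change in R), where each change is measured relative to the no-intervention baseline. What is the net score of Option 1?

Baseline:
  V = 143
  T = 59
  R = 271 + 2·143 + 59 = 616
  D = 68 − 4·143 − 6·59 − 2·616 = -2090
  L = 41 + 143 − 3·616 + 6·(-2090) = -14204
Option 1 (D := -30):
  V = 143
  T = 59
  R = 271 + 2·143 + 59 = 616
  D = -30
  L = 41 + 143 − 3·616 + 6·(-30) = -1844
ΔL = -1844 − (-14204) = 12360; ΔR = 616 − 616 = 0
Score = (-4)·12360 + (-2)·0 = -49440

-49440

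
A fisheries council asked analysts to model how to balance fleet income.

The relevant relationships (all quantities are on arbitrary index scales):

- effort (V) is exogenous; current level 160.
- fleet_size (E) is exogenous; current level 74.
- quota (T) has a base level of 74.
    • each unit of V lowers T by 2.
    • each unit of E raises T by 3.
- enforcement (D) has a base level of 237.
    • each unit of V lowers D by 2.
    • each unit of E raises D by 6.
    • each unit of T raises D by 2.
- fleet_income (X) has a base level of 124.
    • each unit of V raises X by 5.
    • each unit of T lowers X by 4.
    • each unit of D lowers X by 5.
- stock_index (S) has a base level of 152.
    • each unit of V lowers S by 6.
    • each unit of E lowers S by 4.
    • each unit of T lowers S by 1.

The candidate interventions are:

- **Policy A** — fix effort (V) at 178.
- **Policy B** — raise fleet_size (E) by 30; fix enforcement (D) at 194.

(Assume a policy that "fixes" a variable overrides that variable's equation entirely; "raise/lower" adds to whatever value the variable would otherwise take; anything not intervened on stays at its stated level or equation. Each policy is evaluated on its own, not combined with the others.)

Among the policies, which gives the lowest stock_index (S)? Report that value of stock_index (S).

Policy A (V := 178):
  V = 178
  E = 74
  T = 74 − 2·178 + 3·74 = -60
  S = 152 − 6·178 − 4·74 − (-60) = -1152
Policy B (E + 30, D := 194):
  V = 160
  E = 74 + 30 = 104
  T = 74 − 2·160 + 3·104 = 66
  S = 152 − 6·160 − 4·104 − 66 = -1290
Comparing — Policy A: S=-1152, Policy B: S=-1290. Lowest is -1290 (Policy B).

-1290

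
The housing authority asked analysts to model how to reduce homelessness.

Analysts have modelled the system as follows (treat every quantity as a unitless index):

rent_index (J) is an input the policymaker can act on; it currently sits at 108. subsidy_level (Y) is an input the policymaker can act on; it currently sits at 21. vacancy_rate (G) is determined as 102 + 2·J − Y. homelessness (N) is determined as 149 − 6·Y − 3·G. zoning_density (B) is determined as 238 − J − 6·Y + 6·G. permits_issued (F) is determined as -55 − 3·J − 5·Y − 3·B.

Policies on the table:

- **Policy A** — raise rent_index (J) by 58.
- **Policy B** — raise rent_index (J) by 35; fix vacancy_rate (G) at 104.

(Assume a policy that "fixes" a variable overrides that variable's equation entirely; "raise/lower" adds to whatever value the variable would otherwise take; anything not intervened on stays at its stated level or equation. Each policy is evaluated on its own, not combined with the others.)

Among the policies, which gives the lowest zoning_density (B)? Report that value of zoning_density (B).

593

Policy A (J + 58):
  J = 108 + 58 = 166
  Y = 21
  G = 102 + 2·166 − 21 = 413
  B = 238 − 166 − 6·21 + 6·413 = 2424
Policy B (J + 35, G := 104):
  J = 108 + 35 = 143
  Y = 21
  G = 104
  B = 238 − 143 − 6·21 + 6·104 = 593
Comparing — Policy A: B=2424, Policy B: B=593. Lowest is 593 (Policy B).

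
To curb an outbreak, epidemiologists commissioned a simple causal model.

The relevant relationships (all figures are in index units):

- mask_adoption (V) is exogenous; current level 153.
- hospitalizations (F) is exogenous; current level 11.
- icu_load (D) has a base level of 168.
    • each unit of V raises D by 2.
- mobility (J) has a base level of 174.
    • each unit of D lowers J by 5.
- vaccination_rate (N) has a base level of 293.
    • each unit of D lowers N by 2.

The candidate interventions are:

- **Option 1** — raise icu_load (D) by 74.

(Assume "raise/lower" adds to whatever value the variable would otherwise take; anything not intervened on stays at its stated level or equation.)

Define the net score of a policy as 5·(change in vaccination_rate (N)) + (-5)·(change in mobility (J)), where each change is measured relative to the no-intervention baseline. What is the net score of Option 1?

1110

Baseline:
  V = 153
  D = 168 + 2·153 = 474
  J = 174 − 5·474 = -2196
  N = 293 − 2·474 = -655
Option 1 (D + 74):
  V = 153
  D = 168 + 2·153 (+74 from intervention) = 548
  J = 174 − 5·548 = -2566
  N = 293 − 2·548 = -803
ΔN = -803 − (-655) = -148; ΔJ = -2566 − (-2196) = -370
Score = 5·(-148) + (-5)·(-370) = 1110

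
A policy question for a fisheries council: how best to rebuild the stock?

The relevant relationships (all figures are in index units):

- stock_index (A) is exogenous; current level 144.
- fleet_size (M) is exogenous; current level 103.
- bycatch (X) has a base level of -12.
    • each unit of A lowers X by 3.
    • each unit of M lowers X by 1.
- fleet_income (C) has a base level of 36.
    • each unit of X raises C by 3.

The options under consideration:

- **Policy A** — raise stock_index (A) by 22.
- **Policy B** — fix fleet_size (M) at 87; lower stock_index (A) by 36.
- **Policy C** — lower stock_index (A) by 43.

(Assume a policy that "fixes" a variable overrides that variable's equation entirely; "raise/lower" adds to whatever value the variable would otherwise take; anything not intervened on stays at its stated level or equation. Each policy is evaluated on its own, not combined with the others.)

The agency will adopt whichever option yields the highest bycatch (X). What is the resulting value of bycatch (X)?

Policy A (A + 22):
  A = 144 + 22 = 166
  M = 103
  X = -12 − 3·166 − 103 = -613
Policy B (M := 87, A − 36):
  A = 144 − 36 = 108
  M = 87
  X = -12 − 3·108 − 87 = -423
Policy C (A − 43):
  A = 144 − 43 = 101
  M = 103
  X = -12 − 3·101 − 103 = -418
Comparing — Policy A: X=-613, Policy B: X=-423, Policy C: X=-418. Highest is -418 (Policy C).

-418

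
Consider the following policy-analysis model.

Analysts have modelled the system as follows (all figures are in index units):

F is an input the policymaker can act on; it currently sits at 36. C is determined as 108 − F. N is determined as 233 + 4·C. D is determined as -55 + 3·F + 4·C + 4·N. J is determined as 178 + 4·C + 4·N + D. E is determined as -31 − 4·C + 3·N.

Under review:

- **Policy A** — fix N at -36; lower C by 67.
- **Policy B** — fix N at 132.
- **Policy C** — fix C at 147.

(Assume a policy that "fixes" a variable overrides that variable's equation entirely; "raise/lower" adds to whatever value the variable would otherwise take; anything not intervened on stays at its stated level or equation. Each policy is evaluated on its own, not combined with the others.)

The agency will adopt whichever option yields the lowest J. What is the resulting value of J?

Policy A (N := -36, C − 67):
  F = 36
  C = 108 − 36 (−67 from intervention) = 5
  N = -36
  D = -55 + 3·36 + 4·5 + 4·(-36) = -71
  J = 178 + 4·5 + 4·(-36) + (-71) = -17
Policy B (N := 132):
  F = 36
  C = 108 − 36 = 72
  N = 132
  D = -55 + 3·36 + 4·72 + 4·132 = 869
  J = 178 + 4·72 + 4·132 + 869 = 1863
Policy C (C := 147):
  F = 36
  C = 147
  N = 233 + 4·147 = 821
  D = -55 + 3·36 + 4·147 + 4·821 = 3925
  J = 178 + 4·147 + 4·821 + 3925 = 7975
Comparing — Policy A: J=-17, Policy B: J=1863, Policy C: J=7975. Lowest is -17 (Policy A).

-17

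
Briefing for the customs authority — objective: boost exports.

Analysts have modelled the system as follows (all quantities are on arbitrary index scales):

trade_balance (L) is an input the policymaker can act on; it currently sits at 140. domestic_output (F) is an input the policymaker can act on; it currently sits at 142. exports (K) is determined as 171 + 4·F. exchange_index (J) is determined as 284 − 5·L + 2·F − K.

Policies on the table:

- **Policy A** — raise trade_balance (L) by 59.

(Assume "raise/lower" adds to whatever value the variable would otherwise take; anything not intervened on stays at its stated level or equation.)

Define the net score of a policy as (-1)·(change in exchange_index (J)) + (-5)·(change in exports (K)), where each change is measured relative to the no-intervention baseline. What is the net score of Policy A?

295

Baseline:
  L = 140
  F = 142
  K = 171 + 4·142 = 739
  J = 284 − 5·140 + 2·142 − 739 = -871
Policy A (L + 59):
  L = 140 + 59 = 199
  F = 142
  K = 171 + 4·142 = 739
  J = 284 − 5·199 + 2·142 − 739 = -1166
ΔJ = -1166 − (-871) = -295; ΔK = 739 − 739 = 0
Score = (-1)·(-295) + (-5)·0 = 295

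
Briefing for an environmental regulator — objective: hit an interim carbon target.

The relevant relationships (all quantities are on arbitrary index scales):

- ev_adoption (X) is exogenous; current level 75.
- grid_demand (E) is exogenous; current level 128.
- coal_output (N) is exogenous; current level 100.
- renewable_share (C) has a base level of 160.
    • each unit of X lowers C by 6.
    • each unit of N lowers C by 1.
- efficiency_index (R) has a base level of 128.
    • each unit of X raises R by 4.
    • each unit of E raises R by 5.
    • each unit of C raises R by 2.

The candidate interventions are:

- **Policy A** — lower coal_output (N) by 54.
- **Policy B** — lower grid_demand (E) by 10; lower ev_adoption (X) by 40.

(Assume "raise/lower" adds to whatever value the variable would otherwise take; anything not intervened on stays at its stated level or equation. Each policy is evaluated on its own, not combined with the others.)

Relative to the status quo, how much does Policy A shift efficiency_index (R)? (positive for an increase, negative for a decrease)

108

Baseline:
  X = 75
  E = 128
  N = 100
  C = 160 − 6·75 − 100 = -390
  R = 128 + 4·75 + 5·128 + 2·(-390) = 288
Policy A (N − 54):
  X = 75
  E = 128
  N = 100 − 54 = 46
  C = 160 − 6·75 − 46 = -336
  R = 128 + 4·75 + 5·128 + 2·(-336) = 396
Change in R: 396 − 288 = 108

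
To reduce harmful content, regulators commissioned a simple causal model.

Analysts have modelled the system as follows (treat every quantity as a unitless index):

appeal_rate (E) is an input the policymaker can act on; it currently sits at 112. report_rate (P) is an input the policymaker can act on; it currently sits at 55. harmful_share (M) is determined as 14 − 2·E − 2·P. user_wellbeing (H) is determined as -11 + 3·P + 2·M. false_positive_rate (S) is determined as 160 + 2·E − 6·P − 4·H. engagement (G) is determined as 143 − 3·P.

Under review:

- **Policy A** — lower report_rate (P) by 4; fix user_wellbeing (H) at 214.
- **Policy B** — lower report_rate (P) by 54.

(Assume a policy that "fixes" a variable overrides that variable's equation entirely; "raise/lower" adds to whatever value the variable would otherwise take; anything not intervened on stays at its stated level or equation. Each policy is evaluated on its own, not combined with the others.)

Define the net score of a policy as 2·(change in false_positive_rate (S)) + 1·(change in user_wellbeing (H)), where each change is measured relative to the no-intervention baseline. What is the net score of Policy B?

270

Baseline:
  E = 112
  P = 55
  M = 14 − 2·112 − 2·55 = -320
  H = -11 + 3·55 + 2·(-320) = -486
  S = 160 + 2·112 − 6·55 − 4·(-486) = 1998
Policy B (P − 54):
  E = 112
  P = 55 − 54 = 1
  M = 14 − 2·112 − 2·1 = -212
  H = -11 + 3·1 + 2·(-212) = -432
  S = 160 + 2·112 − 6·1 − 4·(-432) = 2106
ΔS = 2106 − 1998 = 108; ΔH = -432 − (-486) = 54
Score = 2·108 + 1·54 = 270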